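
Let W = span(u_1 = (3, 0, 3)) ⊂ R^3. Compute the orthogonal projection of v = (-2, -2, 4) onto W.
proj_W(v) = (1, 0, 1)

Set up U = [u_1 | ... | u_1] ∈ R^(3×1). The projector onto W = col(U) is P = U (U^T U)^(-1) U^T.
Compute U^T U =
  [18],
and U^T v = (6).
Solve U^T U · c = U^T v for the coefficients: c = (1/3). The projection is proj_W(v) = U c.
Check: (v - proj_W(v)) · u_1 = 0  (should be 0).
Result: proj_W(v) = (1, 0, 1).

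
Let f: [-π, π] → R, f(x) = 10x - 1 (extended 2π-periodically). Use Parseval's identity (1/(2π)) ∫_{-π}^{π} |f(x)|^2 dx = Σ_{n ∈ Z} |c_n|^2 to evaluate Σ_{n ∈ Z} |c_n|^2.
Σ |c_n|^2 = 100π^2/3 + 1

Expand and integrate term by term over [-π, π]:
  ∫ (10x)^2 dx = 100·(2π^3/3); ∫ 2·10·(-1)·x dx = 0 (odd integrand); ∫ (-1)^2 dx = 1·2π.
So (1/(2π)) ∫_{-π}^{π} (10x - 1)^2 dx = 100π^2/3 + 1 = 100π^2/3 + 1.
Parseval ⇒ Σ |c_n|^2 = 100π^2/3 + 1.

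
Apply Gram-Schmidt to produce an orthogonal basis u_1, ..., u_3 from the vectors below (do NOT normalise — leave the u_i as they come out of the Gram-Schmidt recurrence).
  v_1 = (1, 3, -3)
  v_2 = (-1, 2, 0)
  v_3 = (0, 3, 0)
Orthogonal basis:
  u_1 = (1, 3, -3)
  u_2 = (-24/19, 23/19, 15/19)
  u_3 = (27/35, 27/70, 9/14)

Apply the Gram-Schmidt recurrence
  u_1 = v_1
  u_i = v_i − Σ_{j<i} ((v_i · u_j) / (u_j · u_j)) · u_j.

Step by step this gives:
  u_1 = (1, 3, -3)
  u_2 = (-24/19, 23/19, 15/19)
  u_3 = (27/35, 27/70, 9/14)

Orthogonality check:
  u_2 · u_1 = 0 (should be 0)
  u_3 · u_1 = 0 (should be 0)
  u_3 · u_2 = 0 (should be 0)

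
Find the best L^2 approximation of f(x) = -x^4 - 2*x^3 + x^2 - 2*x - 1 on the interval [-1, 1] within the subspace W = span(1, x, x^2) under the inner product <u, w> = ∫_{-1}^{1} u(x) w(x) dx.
g(x) = x^2/7 - 16*x/5 - 32/35

The best approximation g ∈ W is the orthogonal projection of f onto W. Writing g = a_0 + a_1 x + a_2 x^2, the coefficients solve the normal equations G · a = b where
  G_{ij} = <φ_i, φ_j> and b_i = <f, φ_i>, with φ_0 = 1, φ_1 = x, φ_2 = x^2.
G =
  [2, 0, 2/3]
  [0, 2/3, 0]
  [2/3, 0, 2/5],
b = (-26/15, -32/15, -58/105).
Solving gives a_0 = -32/35, a_1 = -16/5, a_2 = 1/7, so
  g(x) = x^2/7 - 16*x/5 - 32/35.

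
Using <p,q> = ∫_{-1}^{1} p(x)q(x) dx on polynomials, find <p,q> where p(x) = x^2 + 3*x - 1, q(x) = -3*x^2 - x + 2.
<p,q> = -58/15

Expand the product: p(x)·q(x) = -3*x^4 - 10*x^3 + 2*x^2 + 7*x - 2.
∫_{-1}^{1} of each monomial x^k gives [2/(k+1) if k even, 0 if k odd]. Integrating term-by-term (or equivalently evaluating the antiderivative F(x) = -3*x^5/5 - 5*x^4/2 + 2*x^3/3 + 7*x^2/2 - 2*x at the endpoints):
  F(1) − F(−1) = -14/15 − (44/15) = -58/15.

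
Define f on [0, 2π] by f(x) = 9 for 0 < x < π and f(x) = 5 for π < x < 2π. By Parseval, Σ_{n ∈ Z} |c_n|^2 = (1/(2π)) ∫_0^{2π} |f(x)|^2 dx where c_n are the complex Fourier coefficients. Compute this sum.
Σ |c_n|^2 = 53

Parseval equates the L^2 energy of f (normalised by 1/(2π)) with the ℓ^2 sum of its Fourier coefficients: (1/(2π)) ∫_0^{2π} |f|^2 = Σ |c_n|^2.
Compute the left side: (1/(2π)) [∫_0^π 9^2 dx + ∫_π^{2π} 5^2 dx] = (1/(2π)) · (81π + 25π) = (81 + 25)/2 = 53.
So Σ_{n ∈ Z} |c_n|^2 = 53.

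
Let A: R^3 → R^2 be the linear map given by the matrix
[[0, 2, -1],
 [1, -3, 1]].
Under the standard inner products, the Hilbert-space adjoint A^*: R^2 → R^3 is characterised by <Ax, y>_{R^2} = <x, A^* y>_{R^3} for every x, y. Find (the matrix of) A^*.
A^* = A^T =
[[0, 1],
 [2, -3],
 [-1, 1]]

For real matrices with standard dot products, the defining identity <Ax, y> = <x, A^* y> gives (Ax)^T y = x^T (A^*) y, i.e. x^T A^T y = x^T (A^*) y. Since this holds for all x, y, we must have A^* = A^T. Therefore
A^* =
[[0, 1],
 [2, -3],
 [-1, 1]].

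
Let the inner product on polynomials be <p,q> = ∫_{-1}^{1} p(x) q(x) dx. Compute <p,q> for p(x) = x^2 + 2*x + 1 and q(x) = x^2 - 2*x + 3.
<p,q> = 32/5

Expand the product: p(x)·q(x) = x^4 + 4*x + 3.
∫_{-1}^{1} of each monomial x^k gives [2/(k+1) if k even, 0 if k odd]. Integrating term-by-term (or equivalently evaluating the antiderivative F(x) = x^5/5 + 2*x^2 + 3*x at the endpoints):
  F(1) − F(−1) = 26/5 − (-6/5) = 32/5.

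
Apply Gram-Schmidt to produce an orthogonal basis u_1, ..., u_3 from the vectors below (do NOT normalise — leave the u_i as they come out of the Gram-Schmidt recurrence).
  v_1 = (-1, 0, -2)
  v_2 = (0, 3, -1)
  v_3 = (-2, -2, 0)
Orthogonal basis:
  u_1 = (-1, 0, -2)
  u_2 = (2/5, 3, -1/5)
  u_3 = (-30/23, 5/23, 15/23)

Apply the Gram-Schmidt recurrence
  u_1 = v_1
  u_i = v_i − Σ_{j<i} ((v_i · u_j) / (u_j · u_j)) · u_j.

Step by step this gives:
  u_1 = (-1, 0, -2)
  u_2 = (2/5, 3, -1/5)
  u_3 = (-30/23, 5/23, 15/23)

Orthogonality check:
  u_2 · u_1 = 0 (should be 0)
  u_3 · u_1 = 0 (should be 0)
  u_3 · u_2 = 0 (should be 0)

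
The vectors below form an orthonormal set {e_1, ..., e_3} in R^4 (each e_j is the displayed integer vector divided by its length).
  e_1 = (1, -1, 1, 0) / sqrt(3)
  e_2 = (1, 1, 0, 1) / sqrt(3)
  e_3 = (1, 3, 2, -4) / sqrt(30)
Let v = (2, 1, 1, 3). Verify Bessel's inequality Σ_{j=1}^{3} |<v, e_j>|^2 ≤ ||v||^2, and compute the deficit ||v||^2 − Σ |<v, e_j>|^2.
Σ |<v, e_j>|^2 = 85/6; ||v||^2 = 15; deficit = 5/6

Write each e_j = u_j / sqrt(<u_j, u_j>) where u_j is the displayed integer vector. Then <v, e_j> = <v, u_j> / sqrt(<u_j, u_j>), so |<v, e_j>|^2 = <v, u_j>^2 / <u_j, u_j>.
Coefficients: <v, e_1> = 2/sqrt(3), <v, e_2> = 6/sqrt(3), <v, e_3> = -5/sqrt(30).
Square and sum: Σ |<v, e_j>|^2 = 85/6.
Compute ||v||^2 = v·v = 15.
Deficit = 15 − 85/6 = 5/6 ≥ 0, confirming Bessel's inequality. (The deficit equals ||v − Σ <v,e_j> e_j||^2, the squared distance from v to span{e_j}.)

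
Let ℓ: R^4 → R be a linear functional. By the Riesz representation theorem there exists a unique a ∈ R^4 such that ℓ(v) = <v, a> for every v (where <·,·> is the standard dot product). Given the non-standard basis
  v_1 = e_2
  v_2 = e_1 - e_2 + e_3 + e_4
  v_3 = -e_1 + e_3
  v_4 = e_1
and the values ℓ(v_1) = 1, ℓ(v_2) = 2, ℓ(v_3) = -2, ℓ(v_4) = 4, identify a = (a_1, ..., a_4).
a = (4, 1, 2, -3)

Write a = (a_1, ..., a_4) in the standard basis. For each basis vector v_i, ℓ(v_i) = <v_i, a> is a linear equation in the a_j's. Collect the n equations into a matrix system V a = ℓ, where row i of V is v_i (expressed in the standard basis). Since V is invertible (lower-triangular with 1s on the diagonal, up to permutation), solve by back-substitution:
  V =
[[0, 1, 0, 0],
 [1, -1, 1, 1],
 [-1, 0, 1, 0],
 [1, 0, 0, 0]]
  V a = (1, 2, -2, 4)
Solving gives a = (4, 1, 2, -3).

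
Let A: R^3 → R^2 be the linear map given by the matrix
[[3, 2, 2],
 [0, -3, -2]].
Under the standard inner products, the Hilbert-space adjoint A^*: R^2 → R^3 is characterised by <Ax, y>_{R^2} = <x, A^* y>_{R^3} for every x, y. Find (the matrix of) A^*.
A^* = A^T =
[[3, 0],
 [2, -3],
 [2, -2]]

For real matrices with standard dot products, the defining identity <Ax, y> = <x, A^* y> gives (Ax)^T y = x^T (A^*) y, i.e. x^T A^T y = x^T (A^*) y. Since this holds for all x, y, we must have A^* = A^T. Therefore
A^* =
[[3, 0],
 [2, -3],
 [2, -2]].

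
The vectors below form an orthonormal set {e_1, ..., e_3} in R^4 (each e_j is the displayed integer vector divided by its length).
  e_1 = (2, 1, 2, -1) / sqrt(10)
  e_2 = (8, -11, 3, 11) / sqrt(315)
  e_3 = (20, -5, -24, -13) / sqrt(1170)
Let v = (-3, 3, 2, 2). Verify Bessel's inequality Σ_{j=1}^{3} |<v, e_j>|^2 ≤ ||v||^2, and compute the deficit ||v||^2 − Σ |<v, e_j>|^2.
Σ |<v, e_j>|^2 = 9894/455; ||v||^2 = 26; deficit = 1936/455

Write each e_j = u_j / sqrt(<u_j, u_j>) where u_j is the displayed integer vector. Then <v, e_j> = <v, u_j> / sqrt(<u_j, u_j>), so |<v, e_j>|^2 = <v, u_j>^2 / <u_j, u_j>.
Coefficients: <v, e_1> = -1/sqrt(10), <v, e_2> = -29/sqrt(315), <v, e_3> = -149/sqrt(1170).
Square and sum: Σ |<v, e_j>|^2 = 9894/455.
Compute ||v||^2 = v·v = 26.
Deficit = 26 − 9894/455 = 1936/455 ≥ 0, confirming Bessel's inequality. (The deficit equals ||v − Σ <v,e_j> e_j||^2, the squared distance from v to span{e_j}.)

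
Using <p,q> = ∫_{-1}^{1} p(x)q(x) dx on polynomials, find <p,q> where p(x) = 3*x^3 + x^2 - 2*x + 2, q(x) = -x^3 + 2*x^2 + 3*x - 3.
<p,q> = -1154/105

Expand the product: p(x)·q(x) = -3*x^6 + 5*x^5 + 13*x^4 - 12*x^3 - 5*x^2 + 12*x - 6.
∫_{-1}^{1} of each monomial x^k gives [2/(k+1) if k even, 0 if k odd]. Integrating term-by-term (or equivalently evaluating the antiderivative F(x) = -3*x^7/7 + 5*x^6/6 + 13*x^5/5 - 3*x^4 - 5*x^3/3 + 6*x^2 - 6*x at the endpoints):
  F(1) − F(−1) = -349/210 − (653/70) = -1154/105.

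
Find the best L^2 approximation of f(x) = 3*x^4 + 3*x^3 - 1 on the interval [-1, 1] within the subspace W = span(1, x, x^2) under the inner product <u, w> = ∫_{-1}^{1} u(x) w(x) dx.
g(x) = 18*x^2/7 + 9*x/5 - 44/35

The best approximation g ∈ W is the orthogonal projection of f onto W. Writing g = a_0 + a_1 x + a_2 x^2, the coefficients solve the normal equations G · a = b where
  G_{ij} = <φ_i, φ_j> and b_i = <f, φ_i>, with φ_0 = 1, φ_1 = x, φ_2 = x^2.
G =
  [2, 0, 2/3]
  [0, 2/3, 0]
  [2/3, 0, 2/5],
b = (-4/5, 6/5, 4/21).
Solving gives a_0 = -44/35, a_1 = 9/5, a_2 = 18/7, so
  g(x) = 18*x^2/7 + 9*x/5 - 44/35.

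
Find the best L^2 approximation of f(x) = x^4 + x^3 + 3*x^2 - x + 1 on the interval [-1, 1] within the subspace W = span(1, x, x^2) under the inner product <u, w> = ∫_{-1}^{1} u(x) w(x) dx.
g(x) = 27*x^2/7 - 2*x/5 + 32/35

The best approximation g ∈ W is the orthogonal projection of f onto W. Writing g = a_0 + a_1 x + a_2 x^2, the coefficients solve the normal equations G · a = b where
  G_{ij} = <φ_i, φ_j> and b_i = <f, φ_i>, with φ_0 = 1, φ_1 = x, φ_2 = x^2.
G =
  [2, 0, 2/3]
  [0, 2/3, 0]
  [2/3, 0, 2/5],
b = (22/5, -4/15, 226/105).
Solving gives a_0 = 32/35, a_1 = -2/5, a_2 = 27/7, so
  g(x) = 27*x^2/7 - 2*x/5 + 32/35.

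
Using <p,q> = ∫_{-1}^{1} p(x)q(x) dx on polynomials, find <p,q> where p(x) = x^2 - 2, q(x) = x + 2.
<p,q> = -20/3

Expand the product: p(x)·q(x) = x^3 + 2*x^2 - 2*x - 4.
∫_{-1}^{1} of each monomial x^k gives [2/(k+1) if k even, 0 if k odd]. Integrating term-by-term (or equivalently evaluating the antiderivative F(x) = x^4/4 + 2*x^3/3 - x^2 - 4*x at the endpoints):
  F(1) − F(−1) = -49/12 − (31/12) = -20/3.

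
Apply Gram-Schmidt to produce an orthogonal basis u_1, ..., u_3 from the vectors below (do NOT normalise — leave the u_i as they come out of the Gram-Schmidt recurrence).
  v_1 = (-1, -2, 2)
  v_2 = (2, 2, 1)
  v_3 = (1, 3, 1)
Orthogonal basis:
  u_1 = (-1, -2, 2)
  u_2 = (14/9, 10/9, 17/9)
  u_3 = (-66/65, 11/13, 22/65)

Apply the Gram-Schmidt recurrence
  u_1 = v_1
  u_i = v_i − Σ_{j<i} ((v_i · u_j) / (u_j · u_j)) · u_j.

Step by step this gives:
  u_1 = (-1, -2, 2)
  u_2 = (14/9, 10/9, 17/9)
  u_3 = (-66/65, 11/13, 22/65)

Orthogonality check:
  u_2 · u_1 = 0 (should be 0)
  u_3 · u_1 = 0 (should be 0)
  u_3 · u_2 = 0 (should be 0)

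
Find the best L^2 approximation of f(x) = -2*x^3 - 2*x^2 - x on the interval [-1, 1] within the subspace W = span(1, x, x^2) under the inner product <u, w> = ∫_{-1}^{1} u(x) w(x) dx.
g(x) = -2*x^2 - 11*x/5

The best approximation g ∈ W is the orthogonal projection of f onto W. Writing g = a_0 + a_1 x + a_2 x^2, the coefficients solve the normal equations G · a = b where
  G_{ij} = <φ_i, φ_j> and b_i = <f, φ_i>, with φ_0 = 1, φ_1 = x, φ_2 = x^2.
G =
  [2, 0, 2/3]
  [0, 2/3, 0]
  [2/3, 0, 2/5],
b = (-4/3, -22/15, -4/5).
Solving gives a_0 = 0, a_1 = -11/5, a_2 = -2, so
  g(x) = -2*x^2 - 11*x/5.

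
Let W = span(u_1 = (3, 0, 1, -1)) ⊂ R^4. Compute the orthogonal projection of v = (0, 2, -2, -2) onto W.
proj_W(v) = (0, 0, 0, 0)

Set up U = [u_1 | ... | u_1] ∈ R^(4×1). The projector onto W = col(U) is P = U (U^T U)^(-1) U^T.
Compute U^T U =
  [11],
and U^T v = (0).
Solve U^T U · c = U^T v for the coefficients: c = (0). The projection is proj_W(v) = U c.
Check: (v - proj_W(v)) · u_1 = 0  (should be 0).
Result: proj_W(v) = (0, 0, 0, 0).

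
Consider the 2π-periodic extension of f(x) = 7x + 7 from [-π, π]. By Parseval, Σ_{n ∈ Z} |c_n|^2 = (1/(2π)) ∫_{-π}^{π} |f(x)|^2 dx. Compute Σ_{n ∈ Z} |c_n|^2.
Σ |c_n|^2 = 49π^2/3 + 49

Expand and integrate term by term over [-π, π]:
  ∫ (7x)^2 dx = 49·(2π^3/3); ∫ 2·7·(7)·x dx = 0 (odd integrand); ∫ 7^2 dx = 49·2π.
So (1/(2π)) ∫_{-π}^{π} (7x + 7)^2 dx = 49π^2/3 + 49 = 49π^2/3 + 49.
Parseval ⇒ Σ |c_n|^2 = 49π^2/3 + 49.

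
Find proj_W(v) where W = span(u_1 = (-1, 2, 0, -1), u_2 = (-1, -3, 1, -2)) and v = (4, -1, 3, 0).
proj_W(v) = (10/9, -50/27, -2/27, 32/27)

Set up U = [u_1 | ... | u_2] ∈ R^(4×2). The projector onto W = col(U) is P = U (U^T U)^(-1) U^T.
Compute U^T U =
  [6, -3]
  [-3, 15],
and U^T v = (-6, 2).
Solve U^T U · c = U^T v for the coefficients: c = (-28/27, -2/27). The projection is proj_W(v) = U c.
Check: (v - proj_W(v)) · u_1 = 0  (should be 0).
Check: (v - proj_W(v)) · u_2 = 0  (should be 0).
Result: proj_W(v) = (10/9, -50/27, -2/27, 32/27).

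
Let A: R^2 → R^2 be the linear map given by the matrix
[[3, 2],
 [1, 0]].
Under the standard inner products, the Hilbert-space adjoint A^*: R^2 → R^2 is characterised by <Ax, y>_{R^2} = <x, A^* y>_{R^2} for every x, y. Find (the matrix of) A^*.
A^* = A^T =
[[3, 1],
 [2, 0]]

For real matrices with standard dot products, the defining identity <Ax, y> = <x, A^* y> gives (Ax)^T y = x^T (A^*) y, i.e. x^T A^T y = x^T (A^*) y. Since this holds for all x, y, we must have A^* = A^T. Therefore
A^* =
[[3, 1],
 [2, 0]].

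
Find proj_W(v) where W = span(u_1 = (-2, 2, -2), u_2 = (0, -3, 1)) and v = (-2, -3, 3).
proj_W(v) = (-4/7, -26/7, 6/7)

Set up U = [u_1 | ... | u_2] ∈ R^(3×2). The projector onto W = col(U) is P = U (U^T U)^(-1) U^T.
Compute U^T U =
  [12, -8]
  [-8, 10],
and U^T v = (-8, 12).
Solve U^T U · c = U^T v for the coefficients: c = (2/7, 10/7). The projection is proj_W(v) = U c.
Check: (v - proj_W(v)) · u_1 = 0  (should be 0).
Check: (v - proj_W(v)) · u_2 = 0  (should be 0).
Result: proj_W(v) = (-4/7, -26/7, 6/7).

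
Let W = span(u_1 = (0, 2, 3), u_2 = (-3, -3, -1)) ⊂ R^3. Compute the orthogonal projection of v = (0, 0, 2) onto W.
proj_W(v) = (-42/83, 54/83, 130/83)

Set up U = [u_1 | ... | u_2] ∈ R^(3×2). The projector onto W = col(U) is P = U (U^T U)^(-1) U^T.
Compute U^T U =
  [13, -9]
  [-9, 19],
and U^T v = (6, -2).
Solve U^T U · c = U^T v for the coefficients: c = (48/83, 14/83). The projection is proj_W(v) = U c.
Check: (v - proj_W(v)) · u_1 = 0  (should be 0).
Check: (v - proj_W(v)) · u_2 = 0  (should be 0).
Result: proj_W(v) = (-42/83, 54/83, 130/83).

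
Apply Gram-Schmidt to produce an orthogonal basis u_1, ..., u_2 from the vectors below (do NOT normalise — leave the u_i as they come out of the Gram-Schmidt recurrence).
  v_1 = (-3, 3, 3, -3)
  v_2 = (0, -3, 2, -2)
Orthogonal basis:
  u_1 = (-3, 3, 3, -3)
  u_2 = (1/4, -13/4, 7/4, -7/4)

Apply the Gram-Schmidt recurrence
  u_1 = v_1
  u_i = v_i − Σ_{j<i} ((v_i · u_j) / (u_j · u_j)) · u_j.

Step by step this gives:
  u_1 = (-3, 3, 3, -3)
  u_2 = (1/4, -13/4, 7/4, -7/4)

Orthogonality check:
  u_2 · u_1 = 0 (should be 0)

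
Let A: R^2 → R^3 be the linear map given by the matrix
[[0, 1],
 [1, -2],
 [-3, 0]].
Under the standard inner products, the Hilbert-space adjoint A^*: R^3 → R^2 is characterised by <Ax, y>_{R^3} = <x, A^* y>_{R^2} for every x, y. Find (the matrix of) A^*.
A^* = A^T =
[[0, 1, -3],
 [1, -2, 0]]

For real matrices with standard dot products, the defining identity <Ax, y> = <x, A^* y> gives (Ax)^T y = x^T (A^*) y, i.e. x^T A^T y = x^T (A^*) y. Since this holds for all x, y, we must have A^* = A^T. Therefore
A^* =
[[0, 1, -3],
 [1, -2, 0]].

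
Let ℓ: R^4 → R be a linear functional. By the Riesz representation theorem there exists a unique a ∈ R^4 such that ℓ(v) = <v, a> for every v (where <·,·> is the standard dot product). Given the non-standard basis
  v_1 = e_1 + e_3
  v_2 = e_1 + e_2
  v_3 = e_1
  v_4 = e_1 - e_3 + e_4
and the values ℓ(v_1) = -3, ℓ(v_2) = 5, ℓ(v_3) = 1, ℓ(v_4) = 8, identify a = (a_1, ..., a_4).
a = (1, 4, -4, 3)

Write a = (a_1, ..., a_4) in the standard basis. For each basis vector v_i, ℓ(v_i) = <v_i, a> is a linear equation in the a_j's. Collect the n equations into a matrix system V a = ℓ, where row i of V is v_i (expressed in the standard basis). Since V is invertible (lower-triangular with 1s on the diagonal, up to permutation), solve by back-substitution:
  V =
[[1, 0, 1, 0],
 [1, 1, 0, 0],
 [1, 0, 0, 0],
 [1, 0, -1, 1]]
  V a = (-3, 5, 1, 8)
Solving gives a = (1, 4, -4, 3).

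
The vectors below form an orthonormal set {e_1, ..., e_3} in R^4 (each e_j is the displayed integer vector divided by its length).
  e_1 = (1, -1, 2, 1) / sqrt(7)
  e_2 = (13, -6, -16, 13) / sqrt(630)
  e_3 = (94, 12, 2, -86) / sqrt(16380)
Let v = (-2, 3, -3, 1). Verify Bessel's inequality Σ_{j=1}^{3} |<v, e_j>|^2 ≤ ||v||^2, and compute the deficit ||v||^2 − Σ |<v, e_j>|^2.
Σ |<v, e_j>|^2 = 16807*2**(104/145)*3**(52/145)*5**(23/29)*7**(17/29)/25000; ||v||^2 = 23; deficit = 841/182

Write each e_j = u_j / sqrt(<u_j, u_j>) where u_j is the displayed integer vector. Then <v, e_j> = <v, u_j> / sqrt(<u_j, u_j>), so |<v, e_j>|^2 = <v, u_j>^2 / <u_j, u_j>.
Coefficients: <v, e_1> = -10/sqrt(7), <v, e_2> = 17/sqrt(630), <v, e_3> = -244/sqrt(16380).
Square and sum: Σ |<v, e_j>|^2 = 16807*2**(104/145)*3**(52/145)*5**(23/29)*7**(17/29)/25000.
Compute ||v||^2 = v·v = 23.
Deficit = 23 − 16807*2**(104/145)*3**(52/145)*5**(23/29)*7**(17/29)/25000 = 841/182 ≥ 0, confirming Bessel's inequality. (The deficit equals ||v − Σ <v,e_j> e_j||^2, the squared distance from v to span{e_j}.)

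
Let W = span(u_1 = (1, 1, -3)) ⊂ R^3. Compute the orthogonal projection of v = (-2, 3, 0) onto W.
proj_W(v) = (1/11, 1/11, -3/11)

Set up U = [u_1 | ... | u_1] ∈ R^(3×1). The projector onto W = col(U) is P = U (U^T U)^(-1) U^T.
Compute U^T U =
  [11],
and U^T v = (1).
Solve U^T U · c = U^T v for the coefficients: c = (1/11). The projection is proj_W(v) = U c.
Check: (v - proj_W(v)) · u_1 = 0  (should be 0).
Result: proj_W(v) = (1/11, 1/11, -3/11).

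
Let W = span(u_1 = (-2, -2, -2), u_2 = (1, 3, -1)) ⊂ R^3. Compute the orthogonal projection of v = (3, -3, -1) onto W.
proj_W(v) = (-1/3, -4/3, 2/3)

Set up U = [u_1 | ... | u_2] ∈ R^(3×2). The projector onto W = col(U) is P = U (U^T U)^(-1) U^T.
Compute U^T U =
  [12, -6]
  [-6, 11],
and U^T v = (2, -5).
Solve U^T U · c = U^T v for the coefficients: c = (-1/12, -1/2). The projection is proj_W(v) = U c.
Check: (v - proj_W(v)) · u_1 = 0  (should be 0).
Check: (v - proj_W(v)) · u_2 = 0  (should be 0).
Result: proj_W(v) = (-1/3, -4/3, 2/3).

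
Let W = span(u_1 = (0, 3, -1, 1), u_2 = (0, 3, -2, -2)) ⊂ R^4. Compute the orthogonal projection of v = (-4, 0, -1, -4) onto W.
proj_W(v) = (0, -6/53, -133/106, -415/106)

Set up U = [u_1 | ... | u_2] ∈ R^(4×2). The projector onto W = col(U) is P = U (U^T U)^(-1) U^T.
Compute U^T U =
  [11, 9]
  [9, 17],
and U^T v = (-3, 10).
Solve U^T U · c = U^T v for the coefficients: c = (-141/106, 137/106). The projection is proj_W(v) = U c.
Check: (v - proj_W(v)) · u_1 = 0  (should be 0).
Check: (v - proj_W(v)) · u_2 = 0  (should be 0).
Result: proj_W(v) = (0, -6/53, -133/106, -415/106).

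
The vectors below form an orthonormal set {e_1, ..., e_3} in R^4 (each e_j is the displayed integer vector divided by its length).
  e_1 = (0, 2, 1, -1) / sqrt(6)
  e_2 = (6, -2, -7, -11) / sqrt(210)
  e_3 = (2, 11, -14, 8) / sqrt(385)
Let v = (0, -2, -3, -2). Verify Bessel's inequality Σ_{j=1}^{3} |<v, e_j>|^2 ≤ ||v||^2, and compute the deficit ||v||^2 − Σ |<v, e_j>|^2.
Σ |<v, e_j>|^2 = 162/11; ||v||^2 = 17; deficit = 25/11

Write each e_j = u_j / sqrt(<u_j, u_j>) where u_j is the displayed integer vector. Then <v, e_j> = <v, u_j> / sqrt(<u_j, u_j>), so |<v, e_j>|^2 = <v, u_j>^2 / <u_j, u_j>.
Coefficients: <v, e_1> = -5/sqrt(6), <v, e_2> = 47/sqrt(210), <v, e_3> = 4/sqrt(385).
Square and sum: Σ |<v, e_j>|^2 = 162/11.
Compute ||v||^2 = v·v = 17.
Deficit = 17 − 162/11 = 25/11 ≥ 0, confirming Bessel's inequality. (The deficit equals ||v − Σ <v,e_j> e_j||^2, the squared distance from v to span{e_j}.)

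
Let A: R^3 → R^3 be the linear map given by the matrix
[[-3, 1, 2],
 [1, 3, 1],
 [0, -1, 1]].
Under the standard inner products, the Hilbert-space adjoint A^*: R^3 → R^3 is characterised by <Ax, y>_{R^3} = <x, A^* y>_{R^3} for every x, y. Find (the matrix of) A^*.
A^* = A^T =
[[-3, 1, 0],
 [1, 3, -1],
 [2, 1, 1]]

For real matrices with standard dot products, the defining identity <Ax, y> = <x, A^* y> gives (Ax)^T y = x^T (A^*) y, i.e. x^T A^T y = x^T (A^*) y. Since this holds for all x, y, we must have A^* = A^T. Therefore
A^* =
[[-3, 1, 0],
 [1, 3, -1],
 [2, 1, 1]].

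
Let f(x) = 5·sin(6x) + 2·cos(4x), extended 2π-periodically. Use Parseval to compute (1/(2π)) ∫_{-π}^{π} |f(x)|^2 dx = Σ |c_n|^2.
Σ |c_n|^2 = 29/2

Expand |f|^2 and use orthogonality of {sin(nx), cos(mx)} on [-π, π]:
  ∫_{-π}^{π} sin(nx)^2 dx = π, ∫ cos(mx)^2 dx = π, and cross terms integrate to 0.
So ∫_{-π}^{π} f(x)^2 dx = 5^2 · π + 2^2 · π = (25 + 4)π.
Divide by 2π: (25 + 4)/2 = 29/2.
By Parseval, this equals Σ |c_n|^2.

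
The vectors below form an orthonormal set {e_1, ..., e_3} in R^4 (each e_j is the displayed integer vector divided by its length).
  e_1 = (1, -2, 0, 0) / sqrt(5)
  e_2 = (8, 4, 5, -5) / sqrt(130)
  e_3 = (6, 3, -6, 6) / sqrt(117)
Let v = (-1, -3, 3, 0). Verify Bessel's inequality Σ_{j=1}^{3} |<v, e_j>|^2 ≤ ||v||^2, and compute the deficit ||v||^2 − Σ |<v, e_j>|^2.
Σ |<v, e_j>|^2 = 29/2; ||v||^2 = 19; deficit = 9/2

Write each e_j = u_j / sqrt(<u_j, u_j>) where u_j is the displayed integer vector. Then <v, e_j> = <v, u_j> / sqrt(<u_j, u_j>), so |<v, e_j>|^2 = <v, u_j>^2 / <u_j, u_j>.
Coefficients: <v, e_1> = 5/sqrt(5), <v, e_2> = -5/sqrt(130), <v, e_3> = -33/sqrt(117).
Square and sum: Σ |<v, e_j>|^2 = 29/2.
Compute ||v||^2 = v·v = 19.
Deficit = 19 − 29/2 = 9/2 ≥ 0, confirming Bessel's inequality. (The deficit equals ||v − Σ <v,e_j> e_j||^2, the squared distance from v to span{e_j}.)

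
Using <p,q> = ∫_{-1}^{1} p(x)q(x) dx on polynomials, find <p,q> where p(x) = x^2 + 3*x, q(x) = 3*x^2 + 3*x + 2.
<p,q> = 128/15

Expand the product: p(x)·q(x) = 3*x^4 + 12*x^3 + 11*x^2 + 6*x.
∫_{-1}^{1} of each monomial x^k gives [2/(k+1) if k even, 0 if k odd]. Integrating term-by-term (or equivalently evaluating the antiderivative F(x) = 3*x^5/5 + 3*x^4 + 11*x^3/3 + 3*x^2 at the endpoints):
  F(1) − F(−1) = 154/15 − (26/15) = 128/15.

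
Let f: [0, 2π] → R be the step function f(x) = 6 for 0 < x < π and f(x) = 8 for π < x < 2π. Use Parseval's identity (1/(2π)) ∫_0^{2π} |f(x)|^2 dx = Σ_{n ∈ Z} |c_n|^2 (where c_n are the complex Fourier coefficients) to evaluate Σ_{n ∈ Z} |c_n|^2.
Σ |c_n|^2 = 50

Parseval equates the L^2 energy of f (normalised by 1/(2π)) with the ℓ^2 sum of its Fourier coefficients: (1/(2π)) ∫_0^{2π} |f|^2 = Σ |c_n|^2.
Compute the left side: (1/(2π)) [∫_0^π 6^2 dx + ∫_π^{2π} 8^2 dx] = (1/(2π)) · (36π + 64π) = (36 + 64)/2 = 50.
So Σ_{n ∈ Z} |c_n|^2 = 50.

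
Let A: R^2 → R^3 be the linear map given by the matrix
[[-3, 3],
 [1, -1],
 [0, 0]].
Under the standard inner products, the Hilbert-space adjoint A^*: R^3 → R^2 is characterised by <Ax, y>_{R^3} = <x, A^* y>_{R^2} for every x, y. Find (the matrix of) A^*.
A^* = A^T =
[[-3, 1, 0],
 [3, -1, 0]]

For real matrices with standard dot products, the defining identity <Ax, y> = <x, A^* y> gives (Ax)^T y = x^T (A^*) y, i.e. x^T A^T y = x^T (A^*) y. Since this holds for all x, y, we must have A^* = A^T. Therefore
A^* =
[[-3, 1, 0],
 [3, -1, 0]].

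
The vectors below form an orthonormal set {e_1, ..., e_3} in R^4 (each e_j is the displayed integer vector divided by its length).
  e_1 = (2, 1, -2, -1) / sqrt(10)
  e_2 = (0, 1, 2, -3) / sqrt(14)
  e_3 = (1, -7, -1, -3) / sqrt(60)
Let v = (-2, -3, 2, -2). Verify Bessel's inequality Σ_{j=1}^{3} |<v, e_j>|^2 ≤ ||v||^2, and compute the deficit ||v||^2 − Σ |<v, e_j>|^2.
Σ |<v, e_j>|^2 = 245/12; ||v||^2 = 21; deficit = 7/12

Write each e_j = u_j / sqrt(<u_j, u_j>) where u_j is the displayed integer vector. Then <v, e_j> = <v, u_j> / sqrt(<u_j, u_j>), so |<v, e_j>|^2 = <v, u_j>^2 / <u_j, u_j>.
Coefficients: <v, e_1> = -9/sqrt(10), <v, e_2> = 7/sqrt(14), <v, e_3> = 23/sqrt(60).
Square and sum: Σ |<v, e_j>|^2 = 245/12.
Compute ||v||^2 = v·v = 21.
Deficit = 21 − 245/12 = 7/12 ≥ 0, confirming Bessel's inequality. (The deficit equals ||v − Σ <v,e_j> e_j||^2, the squared distance from v to span{e_j}.)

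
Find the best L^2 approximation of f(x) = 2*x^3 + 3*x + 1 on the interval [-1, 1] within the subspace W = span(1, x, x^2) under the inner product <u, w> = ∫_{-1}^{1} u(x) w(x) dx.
g(x) = 21*x/5 + 1

The best approximation g ∈ W is the orthogonal projection of f onto W. Writing g = a_0 + a_1 x + a_2 x^2, the coefficients solve the normal equations G · a = b where
  G_{ij} = <φ_i, φ_j> and b_i = <f, φ_i>, with φ_0 = 1, φ_1 = x, φ_2 = x^2.
G =
  [2, 0, 2/3]
  [0, 2/3, 0]
  [2/3, 0, 2/5],
b = (2, 14/5, 2/3).
Solving gives a_0 = 1, a_1 = 21/5, a_2 = 0, so
  g(x) = 21*x/5 + 1.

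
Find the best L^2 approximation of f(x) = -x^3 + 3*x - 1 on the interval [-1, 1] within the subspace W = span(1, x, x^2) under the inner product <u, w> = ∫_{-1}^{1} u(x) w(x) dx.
g(x) = 12*x/5 - 1

The best approximation g ∈ W is the orthogonal projection of f onto W. Writing g = a_0 + a_1 x + a_2 x^2, the coefficients solve the normal equations G · a = b where
  G_{ij} = <φ_i, φ_j> and b_i = <f, φ_i>, with φ_0 = 1, φ_1 = x, φ_2 = x^2.
G =
  [2, 0, 2/3]
  [0, 2/3, 0]
  [2/3, 0, 2/5],
b = (-2, 8/5, -2/3).
Solving gives a_0 = -1, a_1 = 12/5, a_2 = 0, so
  g(x) = 12*x/5 - 1.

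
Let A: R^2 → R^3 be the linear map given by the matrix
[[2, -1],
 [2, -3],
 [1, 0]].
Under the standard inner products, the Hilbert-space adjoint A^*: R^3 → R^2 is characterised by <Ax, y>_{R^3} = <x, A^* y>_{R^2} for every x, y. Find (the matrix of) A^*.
A^* = A^T =
[[2, 2, 1],
 [-1, -3, 0]]

For real matrices with standard dot products, the defining identity <Ax, y> = <x, A^* y> gives (Ax)^T y = x^T (A^*) y, i.e. x^T A^T y = x^T (A^*) y. Since this holds for all x, y, we must have A^* = A^T. Therefore
A^* =
[[2, 2, 1],
 [-1, -3, 0]].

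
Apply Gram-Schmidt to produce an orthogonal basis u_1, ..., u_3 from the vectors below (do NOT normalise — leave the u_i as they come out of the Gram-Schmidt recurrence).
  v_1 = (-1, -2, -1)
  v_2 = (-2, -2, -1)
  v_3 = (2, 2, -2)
Orthogonal basis:
  u_1 = (-1, -2, -1)
  u_2 = (-5/6, 1/3, 1/6)
  u_3 = (0, 6/5, -12/5)

Apply the Gram-Schmidt recurrence
  u_1 = v_1
  u_i = v_i − Σ_{j<i} ((v_i · u_j) / (u_j · u_j)) · u_j.

Step by step this gives:
  u_1 = (-1, -2, -1)
  u_2 = (-5/6, 1/3, 1/6)
  u_3 = (0, 6/5, -12/5)

Orthogonality check:
  u_2 · u_1 = 0 (should be 0)
  u_3 · u_1 = 0 (should be 0)
  u_3 · u_2 = 0 (should be 0)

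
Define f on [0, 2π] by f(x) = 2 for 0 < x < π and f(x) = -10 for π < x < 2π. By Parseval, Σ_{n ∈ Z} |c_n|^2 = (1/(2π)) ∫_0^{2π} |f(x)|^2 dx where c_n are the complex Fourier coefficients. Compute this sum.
Σ |c_n|^2 = 52

Parseval equates the L^2 energy of f (normalised by 1/(2π)) with the ℓ^2 sum of its Fourier coefficients: (1/(2π)) ∫_0^{2π} |f|^2 = Σ |c_n|^2.
Compute the left side: (1/(2π)) [∫_0^π 2^2 dx + ∫_π^{2π} (-10)^2 dx] = (1/(2π)) · (4π + 100π) = (4 + 100)/2 = 52.
So Σ_{n ∈ Z} |c_n|^2 = 52.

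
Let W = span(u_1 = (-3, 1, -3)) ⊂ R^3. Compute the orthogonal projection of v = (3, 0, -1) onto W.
proj_W(v) = (18/19, -6/19, 18/19)

Set up U = [u_1 | ... | u_1] ∈ R^(3×1). The projector onto W = col(U) is P = U (U^T U)^(-1) U^T.
Compute U^T U =
  [19],
and U^T v = (-6).
Solve U^T U · c = U^T v for the coefficients: c = (-6/19). The projection is proj_W(v) = U c.
Check: (v - proj_W(v)) · u_1 = 0  (should be 0).
Result: proj_W(v) = (18/19, -6/19, 18/19).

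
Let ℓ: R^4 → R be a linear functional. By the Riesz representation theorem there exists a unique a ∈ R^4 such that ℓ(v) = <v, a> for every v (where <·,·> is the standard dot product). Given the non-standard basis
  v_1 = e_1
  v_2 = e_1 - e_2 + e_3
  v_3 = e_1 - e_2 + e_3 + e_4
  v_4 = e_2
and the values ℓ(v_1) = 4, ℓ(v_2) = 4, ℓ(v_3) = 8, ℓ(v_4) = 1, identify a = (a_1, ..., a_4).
a = (4, 1, 1, 4)

Write a = (a_1, ..., a_4) in the standard basis. For each basis vector v_i, ℓ(v_i) = <v_i, a> is a linear equation in the a_j's. Collect the n equations into a matrix system V a = ℓ, where row i of V is v_i (expressed in the standard basis). Since V is invertible (lower-triangular with 1s on the diagonal, up to permutation), solve by back-substitution:
  V =
[[1, 0, 0, 0],
 [1, -1, 1, 0],
 [1, -1, 1, 1],
 [0, 1, 0, 0]]
  V a = (4, 4, 8, 1)
Solving gives a = (4, 1, 1, 4).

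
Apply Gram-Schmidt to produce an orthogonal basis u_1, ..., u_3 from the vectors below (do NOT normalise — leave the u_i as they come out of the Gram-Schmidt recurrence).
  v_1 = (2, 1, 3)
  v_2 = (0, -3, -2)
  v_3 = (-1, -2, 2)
Orthogonal basis:
  u_1 = (2, 1, 3)
  u_2 = (9/7, -33/14, -1/14)
  u_3 = (-189/101, -108/101, 162/101)

Apply the Gram-Schmidt recurrence
  u_1 = v_1
  u_i = v_i − Σ_{j<i} ((v_i · u_j) / (u_j · u_j)) · u_j.

Step by step this gives:
  u_1 = (2, 1, 3)
  u_2 = (9/7, -33/14, -1/14)
  u_3 = (-189/101, -108/101, 162/101)

Orthogonality check:
  u_2 · u_1 = 0 (should be 0)
  u_3 · u_1 = 0 (should be 0)
  u_3 · u_2 = 0 (should be 0)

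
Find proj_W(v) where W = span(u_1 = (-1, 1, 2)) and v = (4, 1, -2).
proj_W(v) = (7/6, -7/6, -7/3)

Set up U = [u_1 | ... | u_1] ∈ R^(3×1). The projector onto W = col(U) is P = U (U^T U)^(-1) U^T.
Compute U^T U =
  [6],
and U^T v = (-7).
Solve U^T U · c = U^T v for the coefficients: c = (-7/6). The projection is proj_W(v) = U c.
Check: (v - proj_W(v)) · u_1 = 0  (should be 0).
Result: proj_W(v) = (7/6, -7/6, -7/3).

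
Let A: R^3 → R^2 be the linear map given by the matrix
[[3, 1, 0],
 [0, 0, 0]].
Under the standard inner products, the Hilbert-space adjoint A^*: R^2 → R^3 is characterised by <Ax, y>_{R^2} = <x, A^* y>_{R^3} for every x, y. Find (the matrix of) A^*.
A^* = A^T =
[[3, 0],
 [1, 0],
 [0, 0]]

For real matrices with standard dot products, the defining identity <Ax, y> = <x, A^* y> gives (Ax)^T y = x^T (A^*) y, i.e. x^T A^T y = x^T (A^*) y. Since this holds for all x, y, we must have A^* = A^T. Therefore
A^* =
[[3, 0],
 [1, 0],
 [0, 0]].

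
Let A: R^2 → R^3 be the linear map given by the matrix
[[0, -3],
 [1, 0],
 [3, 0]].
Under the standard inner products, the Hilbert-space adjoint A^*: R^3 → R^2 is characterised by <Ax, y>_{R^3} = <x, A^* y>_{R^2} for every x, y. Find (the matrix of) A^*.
A^* = A^T =
[[0, 1, 3],
 [-3, 0, 0]]

For real matrices with standard dot products, the defining identity <Ax, y> = <x, A^* y> gives (Ax)^T y = x^T (A^*) y, i.e. x^T A^T y = x^T (A^*) y. Since this holds for all x, y, we must have A^* = A^T. Therefore
A^* =
[[0, 1, 3],
 [-3, 0, 0]].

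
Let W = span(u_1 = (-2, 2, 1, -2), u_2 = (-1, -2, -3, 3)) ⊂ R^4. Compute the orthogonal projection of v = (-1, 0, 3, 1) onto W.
proj_W(v) = (2/89, 46/89, 55/89, -62/89)

Set up U = [u_1 | ... | u_2] ∈ R^(4×2). The projector onto W = col(U) is P = U (U^T U)^(-1) U^T.
Compute U^T U =
  [13, -11]
  [-11, 23],
and U^T v = (3, -5).
Solve U^T U · c = U^T v for the coefficients: c = (7/89, -16/89). The projection is proj_W(v) = U c.
Check: (v - proj_W(v)) · u_1 = 0  (should be 0).
Check: (v - proj_W(v)) · u_2 = 0  (should be 0).
Result: proj_W(v) = (2/89, 46/89, 55/89, -62/89).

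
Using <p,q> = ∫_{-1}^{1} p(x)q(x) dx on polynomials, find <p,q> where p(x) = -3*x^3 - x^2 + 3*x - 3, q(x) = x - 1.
<p,q> = 112/15

Expand the product: p(x)·q(x) = -3*x^4 + 2*x^3 + 4*x^2 - 6*x + 3.
∫_{-1}^{1} of each monomial x^k gives [2/(k+1) if k even, 0 if k odd]. Integrating term-by-term (or equivalently evaluating the antiderivative F(x) = -3*x^5/5 + x^4/2 + 4*x^3/3 - 3*x^2 + 3*x at the endpoints):
  F(1) − F(−1) = 37/30 − (-187/30) = 112/15.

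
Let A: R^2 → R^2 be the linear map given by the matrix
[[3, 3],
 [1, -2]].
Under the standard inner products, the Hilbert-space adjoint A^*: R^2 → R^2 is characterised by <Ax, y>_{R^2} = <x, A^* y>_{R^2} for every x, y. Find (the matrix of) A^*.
A^* = A^T =
[[3, 1],
 [3, -2]]

For real matrices with standard dot products, the defining identity <Ax, y> = <x, A^* y> gives (Ax)^T y = x^T (A^*) y, i.e. x^T A^T y = x^T (A^*) y. Since this holds for all x, y, we must have A^* = A^T. Therefore
A^* =
[[3, 1],
 [3, -2]].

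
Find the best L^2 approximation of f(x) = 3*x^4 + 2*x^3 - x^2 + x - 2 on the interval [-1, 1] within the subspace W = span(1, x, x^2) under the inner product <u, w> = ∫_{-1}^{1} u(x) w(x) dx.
g(x) = 11*x^2/7 + 11*x/5 - 79/35

The best approximation g ∈ W is the orthogonal projection of f onto W. Writing g = a_0 + a_1 x + a_2 x^2, the coefficients solve the normal equations G · a = b where
  G_{ij} = <φ_i, φ_j> and b_i = <f, φ_i>, with φ_0 = 1, φ_1 = x, φ_2 = x^2.
G =
  [2, 0, 2/3]
  [0, 2/3, 0]
  [2/3, 0, 2/5],
b = (-52/15, 22/15, -92/105).
Solving gives a_0 = -79/35, a_1 = 11/5, a_2 = 11/7, so
  g(x) = 11*x^2/7 + 11*x/5 - 79/35.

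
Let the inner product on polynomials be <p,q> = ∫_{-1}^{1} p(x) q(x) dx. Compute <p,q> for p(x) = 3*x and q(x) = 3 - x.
<p,q> = -2

Expand the product: p(x)·q(x) = -3*x^2 + 9*x.
∫_{-1}^{1} of each monomial x^k gives [2/(k+1) if k even, 0 if k odd]. Integrating term-by-term (or equivalently evaluating the antiderivative F(x) = -x^3 + 9*x^2/2 at the endpoints):
  F(1) − F(−1) = 7/2 − (11/2) = -2.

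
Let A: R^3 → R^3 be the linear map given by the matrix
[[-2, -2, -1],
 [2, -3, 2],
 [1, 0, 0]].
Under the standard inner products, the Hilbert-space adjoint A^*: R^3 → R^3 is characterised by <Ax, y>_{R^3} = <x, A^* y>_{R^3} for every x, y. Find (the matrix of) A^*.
A^* = A^T =
[[-2, 2, 1],
 [-2, -3, 0],
 [-1, 2, 0]]

For real matrices with standard dot products, the defining identity <Ax, y> = <x, A^* y> gives (Ax)^T y = x^T (A^*) y, i.e. x^T A^T y = x^T (A^*) y. Since this holds for all x, y, we must have A^* = A^T. Therefore
A^* =
[[-2, 2, 1],
 [-2, -3, 0],
 [-1, 2, 0]].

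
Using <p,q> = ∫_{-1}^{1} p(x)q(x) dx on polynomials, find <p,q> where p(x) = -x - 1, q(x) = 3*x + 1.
<p,q> = -4

Expand the product: p(x)·q(x) = -3*x^2 - 4*x - 1.
∫_{-1}^{1} of each monomial x^k gives [2/(k+1) if k even, 0 if k odd]. Integrating term-by-term (or equivalently evaluating the antiderivative F(x) = -x^3 - 2*x^2 - x at the endpoints):
  F(1) − F(−1) = -4 − (0) = -4.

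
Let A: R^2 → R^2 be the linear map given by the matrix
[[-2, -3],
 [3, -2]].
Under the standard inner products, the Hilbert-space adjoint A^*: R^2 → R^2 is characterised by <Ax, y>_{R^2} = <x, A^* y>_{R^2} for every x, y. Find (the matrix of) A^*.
A^* = A^T =
[[-2, 3],
 [-3, -2]]

For real matrices with standard dot products, the defining identity <Ax, y> = <x, A^* y> gives (Ax)^T y = x^T (A^*) y, i.e. x^T A^T y = x^T (A^*) y. Since this holds for all x, y, we must have A^* = A^T. Therefore
A^* =
[[-2, 3],
 [-3, -2]].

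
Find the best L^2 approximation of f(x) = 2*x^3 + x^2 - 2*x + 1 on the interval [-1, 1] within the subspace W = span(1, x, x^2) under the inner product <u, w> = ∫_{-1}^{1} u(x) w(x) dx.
g(x) = x^2 - 4*x/5 + 1

The best approximation g ∈ W is the orthogonal projection of f onto W. Writing g = a_0 + a_1 x + a_2 x^2, the coefficients solve the normal equations G · a = b where
  G_{ij} = <φ_i, φ_j> and b_i = <f, φ_i>, with φ_0 = 1, φ_1 = x, φ_2 = x^2.
G =
  [2, 0, 2/3]
  [0, 2/3, 0]
  [2/3, 0, 2/5],
b = (8/3, -8/15, 16/15).
Solving gives a_0 = 1, a_1 = -4/5, a_2 = 1, so
  g(x) = x^2 - 4*x/5 + 1.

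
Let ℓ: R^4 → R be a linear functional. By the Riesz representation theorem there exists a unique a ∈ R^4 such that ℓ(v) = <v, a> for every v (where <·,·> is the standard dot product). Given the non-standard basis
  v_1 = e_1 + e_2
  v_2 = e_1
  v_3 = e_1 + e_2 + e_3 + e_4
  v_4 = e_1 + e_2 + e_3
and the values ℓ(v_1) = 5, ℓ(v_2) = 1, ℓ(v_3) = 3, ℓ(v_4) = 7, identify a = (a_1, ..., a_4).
a = (1, 4, 2, -4)

Write a = (a_1, ..., a_4) in the standard basis. For each basis vector v_i, ℓ(v_i) = <v_i, a> is a linear equation in the a_j's. Collect the n equations into a matrix system V a = ℓ, where row i of V is v_i (expressed in the standard basis). Since V is invertible (lower-triangular with 1s on the diagonal, up to permutation), solve by back-substitution:
  V =
[[1, 1, 0, 0],
 [1, 0, 0, 0],
 [1, 1, 1, 1],
 [1, 1, 1, 0]]
  V a = (5, 1, 3, 7)
Solving gives a = (1, 4, 2, -4).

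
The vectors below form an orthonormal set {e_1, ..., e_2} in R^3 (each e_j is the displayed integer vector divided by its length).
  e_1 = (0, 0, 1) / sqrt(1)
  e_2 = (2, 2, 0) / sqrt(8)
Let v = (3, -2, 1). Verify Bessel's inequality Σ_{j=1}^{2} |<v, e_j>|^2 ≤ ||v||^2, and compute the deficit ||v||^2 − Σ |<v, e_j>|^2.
Σ |<v, e_j>|^2 = 3/2; ||v||^2 = 14; deficit = 25/2

Write each e_j = u_j / sqrt(<u_j, u_j>) where u_j is the displayed integer vector. Then <v, e_j> = <v, u_j> / sqrt(<u_j, u_j>), so |<v, e_j>|^2 = <v, u_j>^2 / <u_j, u_j>.
Coefficients: <v, e_1> = 1/sqrt(1), <v, e_2> = 2/sqrt(8).
Square and sum: Σ |<v, e_j>|^2 = 3/2.
Compute ||v||^2 = v·v = 14.
Deficit = 14 − 3/2 = 25/2 ≥ 0, confirming Bessel's inequality. (The deficit equals ||v − Σ <v,e_j> e_j||^2, the squared distance from v to span{e_j}.)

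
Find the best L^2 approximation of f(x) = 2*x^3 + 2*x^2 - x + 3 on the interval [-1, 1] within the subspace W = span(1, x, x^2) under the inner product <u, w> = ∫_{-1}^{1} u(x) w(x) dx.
g(x) = 2*x^2 + x/5 + 3

The best approximation g ∈ W is the orthogonal projection of f onto W. Writing g = a_0 + a_1 x + a_2 x^2, the coefficients solve the normal equations G · a = b where
  G_{ij} = <φ_i, φ_j> and b_i = <f, φ_i>, with φ_0 = 1, φ_1 = x, φ_2 = x^2.
G =
  [2, 0, 2/3]
  [0, 2/3, 0]
  [2/3, 0, 2/5],
b = (22/3, 2/15, 14/5).
Solving gives a_0 = 3, a_1 = 1/5, a_2 = 2, so
  g(x) = 2*x^2 + x/5 + 3.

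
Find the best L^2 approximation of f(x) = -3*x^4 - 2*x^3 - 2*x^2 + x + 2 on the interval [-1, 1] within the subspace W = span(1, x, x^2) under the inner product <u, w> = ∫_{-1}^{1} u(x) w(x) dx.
g(x) = -32*x^2/7 - x/5 + 79/35

The best approximation g ∈ W is the orthogonal projection of f onto W. Writing g = a_0 + a_1 x + a_2 x^2, the coefficients solve the normal equations G · a = b where
  G_{ij} = <φ_i, φ_j> and b_i = <f, φ_i>, with φ_0 = 1, φ_1 = x, φ_2 = x^2.
G =
  [2, 0, 2/3]
  [0, 2/3, 0]
  [2/3, 0, 2/5],
b = (22/15, -2/15, -34/105).
Solving gives a_0 = 79/35, a_1 = -1/5, a_2 = -32/7, so
  g(x) = -32*x^2/7 - x/5 + 79/35.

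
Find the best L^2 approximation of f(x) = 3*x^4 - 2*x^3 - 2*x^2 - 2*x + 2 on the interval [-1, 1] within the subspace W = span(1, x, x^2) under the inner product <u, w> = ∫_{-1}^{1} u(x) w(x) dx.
g(x) = 4*x^2/7 - 16*x/5 + 61/35

The best approximation g ∈ W is the orthogonal projection of f onto W. Writing g = a_0 + a_1 x + a_2 x^2, the coefficients solve the normal equations G · a = b where
  G_{ij} = <φ_i, φ_j> and b_i = <f, φ_i>, with φ_0 = 1, φ_1 = x, φ_2 = x^2.
G =
  [2, 0, 2/3]
  [0, 2/3, 0]
  [2/3, 0, 2/5],
b = (58/15, -32/15, 146/105).
Solving gives a_0 = 61/35, a_1 = -16/5, a_2 = 4/7, so
  g(x) = 4*x^2/7 - 16*x/5 + 61/35.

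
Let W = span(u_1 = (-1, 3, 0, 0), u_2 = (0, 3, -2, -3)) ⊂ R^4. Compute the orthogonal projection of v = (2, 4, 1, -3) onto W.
proj_W(v) = (-49/139, 447/139, -200/139, -300/139)

Set up U = [u_1 | ... | u_2] ∈ R^(4×2). The projector onto W = col(U) is P = U (U^T U)^(-1) U^T.
Compute U^T U =
  [10, 9]
  [9, 22],
and U^T v = (10, 19).
Solve U^T U · c = U^T v for the coefficients: c = (49/139, 100/139). The projection is proj_W(v) = U c.
Check: (v - proj_W(v)) · u_1 = 0  (should be 0).
Check: (v - proj_W(v)) · u_2 = 0  (should be 0).
Result: proj_W(v) = (-49/139, 447/139, -200/139, -300/139).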